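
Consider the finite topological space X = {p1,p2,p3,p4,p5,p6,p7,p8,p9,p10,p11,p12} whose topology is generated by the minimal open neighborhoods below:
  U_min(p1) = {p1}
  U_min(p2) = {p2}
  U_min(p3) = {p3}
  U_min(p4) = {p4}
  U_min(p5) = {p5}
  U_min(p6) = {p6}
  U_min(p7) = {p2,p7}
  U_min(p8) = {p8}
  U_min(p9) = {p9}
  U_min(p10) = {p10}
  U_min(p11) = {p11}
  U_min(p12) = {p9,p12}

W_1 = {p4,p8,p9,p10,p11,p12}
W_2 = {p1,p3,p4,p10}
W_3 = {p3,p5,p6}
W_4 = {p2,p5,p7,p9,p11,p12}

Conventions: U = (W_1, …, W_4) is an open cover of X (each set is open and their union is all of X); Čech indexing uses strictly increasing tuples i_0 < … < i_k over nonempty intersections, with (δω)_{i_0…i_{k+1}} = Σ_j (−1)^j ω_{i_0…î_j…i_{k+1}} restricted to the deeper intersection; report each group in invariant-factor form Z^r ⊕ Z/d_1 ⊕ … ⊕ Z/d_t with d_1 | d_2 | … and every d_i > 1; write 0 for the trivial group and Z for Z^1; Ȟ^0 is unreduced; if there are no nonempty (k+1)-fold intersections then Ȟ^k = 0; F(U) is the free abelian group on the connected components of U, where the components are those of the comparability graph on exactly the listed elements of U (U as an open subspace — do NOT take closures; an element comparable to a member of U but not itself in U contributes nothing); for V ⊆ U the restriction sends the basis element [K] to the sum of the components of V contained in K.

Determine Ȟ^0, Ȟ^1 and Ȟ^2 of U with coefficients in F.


nerve of the cover:
  W12={p4,p10} W14={p9,p11,p12} W23={p3} W34={p5}
components per intersection:
  W1: {p4} {p8} {p9,p12} {p10} {p11}
  W2: {p1} {p3} {p4} {p10}
  W3: {p3} {p5} {p6}
  W4: {p2,p7} {p5} {p9,p12} {p11}
  W12: {p4} {p10}
  W14: {p9,p12} {p11}
  W23: {p3}
  W34: {p5}
C dims 16,6; δ0: rk 6, SNF 1^6
Ȟ^0 = (16 − 6) − 0 = 10, so Ȟ^0 ≅ Z^10
Ȟ^1 = (6 − 0) − 6 = 0, so Ȟ^1 ≅ 0
Ȟ^2 = (0 − 0) − 0 = 0, so Ȟ^2 ≅ 0

Ȟ^0 ≅ Z^10; Ȟ^1 ≅ 0; Ȟ^2 ≅ 0


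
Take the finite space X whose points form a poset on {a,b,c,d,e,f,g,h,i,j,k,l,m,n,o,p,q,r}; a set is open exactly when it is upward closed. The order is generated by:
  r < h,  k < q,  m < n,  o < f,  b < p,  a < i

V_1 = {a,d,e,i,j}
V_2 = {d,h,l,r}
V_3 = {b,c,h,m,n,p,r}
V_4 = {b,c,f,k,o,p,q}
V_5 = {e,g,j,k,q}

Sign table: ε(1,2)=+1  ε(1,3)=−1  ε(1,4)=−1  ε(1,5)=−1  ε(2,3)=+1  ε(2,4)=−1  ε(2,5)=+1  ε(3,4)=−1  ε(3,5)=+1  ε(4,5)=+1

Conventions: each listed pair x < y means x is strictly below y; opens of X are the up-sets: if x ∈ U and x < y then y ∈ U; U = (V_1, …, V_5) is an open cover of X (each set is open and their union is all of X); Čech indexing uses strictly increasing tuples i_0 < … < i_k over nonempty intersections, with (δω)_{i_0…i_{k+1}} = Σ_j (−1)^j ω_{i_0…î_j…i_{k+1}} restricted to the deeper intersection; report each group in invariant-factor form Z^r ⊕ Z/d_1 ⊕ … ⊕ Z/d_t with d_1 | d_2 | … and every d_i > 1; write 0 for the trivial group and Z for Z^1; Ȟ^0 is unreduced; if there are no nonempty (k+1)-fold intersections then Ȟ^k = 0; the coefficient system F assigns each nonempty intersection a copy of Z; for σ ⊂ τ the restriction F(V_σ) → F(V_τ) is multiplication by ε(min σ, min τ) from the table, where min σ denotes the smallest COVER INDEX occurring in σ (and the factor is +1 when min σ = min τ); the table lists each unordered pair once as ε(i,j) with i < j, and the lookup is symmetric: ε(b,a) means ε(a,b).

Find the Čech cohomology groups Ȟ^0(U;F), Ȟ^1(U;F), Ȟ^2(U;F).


Ȟ^0(U;F) ≅ Z,  Ȟ^1(U;F) ≅ Z,  Ȟ^2(U;F) ≅ 0

nonempty overlaps:
  V12={d} V15={e,j} V23={h,r} V34={b,c,p} V45={k,q}
C dims 5,5; δ0: rk 4, SNF 1^4
degree 0: 5−4−0 = 1 → Ȟ^0 ≅ Z
degree 1: 5−0−4 = 1 → Ȟ^1 ≅ Z
degree 2: 0−0−0 = 0 → Ȟ^2 ≅ 0


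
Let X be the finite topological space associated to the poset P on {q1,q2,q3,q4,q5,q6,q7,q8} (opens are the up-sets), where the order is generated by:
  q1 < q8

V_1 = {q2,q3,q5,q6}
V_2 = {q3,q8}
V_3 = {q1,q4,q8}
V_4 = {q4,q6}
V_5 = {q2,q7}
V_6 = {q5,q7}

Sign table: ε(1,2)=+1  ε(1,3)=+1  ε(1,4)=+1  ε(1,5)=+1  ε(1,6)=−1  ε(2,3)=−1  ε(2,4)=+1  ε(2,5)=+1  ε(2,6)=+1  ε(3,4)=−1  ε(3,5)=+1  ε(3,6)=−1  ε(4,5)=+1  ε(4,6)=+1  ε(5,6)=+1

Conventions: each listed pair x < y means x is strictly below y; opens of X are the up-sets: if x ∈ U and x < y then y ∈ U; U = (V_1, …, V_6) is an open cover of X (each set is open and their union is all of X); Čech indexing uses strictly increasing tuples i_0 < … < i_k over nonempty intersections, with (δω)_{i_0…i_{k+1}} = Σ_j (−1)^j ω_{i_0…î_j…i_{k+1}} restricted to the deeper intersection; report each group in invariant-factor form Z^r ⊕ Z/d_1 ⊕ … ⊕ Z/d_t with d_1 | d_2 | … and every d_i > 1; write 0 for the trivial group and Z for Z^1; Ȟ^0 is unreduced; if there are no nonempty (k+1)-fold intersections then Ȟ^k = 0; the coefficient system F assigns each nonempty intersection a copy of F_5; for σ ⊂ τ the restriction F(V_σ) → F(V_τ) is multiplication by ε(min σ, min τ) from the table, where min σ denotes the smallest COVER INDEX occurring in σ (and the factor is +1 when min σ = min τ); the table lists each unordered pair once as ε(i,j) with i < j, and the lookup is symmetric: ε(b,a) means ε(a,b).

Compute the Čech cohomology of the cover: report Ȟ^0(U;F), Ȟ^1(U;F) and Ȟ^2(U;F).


Ȟ^0 = 0, Ȟ^1 = Z/5, Ȟ^2 = 0

nonempty overlaps:
  V12={q3} V14={q6} V15={q2} V16={q5} V23={q8} V34={q4} V56={q7}
C dims 6,7; δ0: rk_F5 6
degree 0: 6−6−0 = 0 → Ȟ^0 ≅ 0
degree 1: 7−0−6 = 1 → Ȟ^1 ≅ Z/5
degree 2: 0−0−0 = 0 → Ȟ^2 ≅ 0


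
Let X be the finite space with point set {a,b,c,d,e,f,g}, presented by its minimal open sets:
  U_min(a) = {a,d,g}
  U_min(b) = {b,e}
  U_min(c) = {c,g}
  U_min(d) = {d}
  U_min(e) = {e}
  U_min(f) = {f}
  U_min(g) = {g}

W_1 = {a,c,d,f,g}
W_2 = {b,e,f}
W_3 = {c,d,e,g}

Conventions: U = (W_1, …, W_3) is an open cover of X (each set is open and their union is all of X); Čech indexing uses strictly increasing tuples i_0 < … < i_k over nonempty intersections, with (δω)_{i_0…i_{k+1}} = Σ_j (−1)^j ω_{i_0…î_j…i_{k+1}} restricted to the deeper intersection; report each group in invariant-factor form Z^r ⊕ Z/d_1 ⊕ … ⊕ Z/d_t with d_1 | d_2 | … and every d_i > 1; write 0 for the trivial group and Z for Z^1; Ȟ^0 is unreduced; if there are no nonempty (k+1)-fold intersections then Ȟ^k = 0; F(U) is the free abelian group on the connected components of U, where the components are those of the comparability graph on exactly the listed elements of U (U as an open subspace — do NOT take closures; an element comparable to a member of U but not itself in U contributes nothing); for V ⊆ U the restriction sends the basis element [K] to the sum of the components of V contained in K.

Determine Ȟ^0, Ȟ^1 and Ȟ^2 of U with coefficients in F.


nonempty intersections:
  W12={f} W13={c,d,g} W23={e}
components per intersection:
  W1: {a,c,d,g} {f}
  W2: {b,e} {f}
  W3: {c,g} {d} {e}
  W12: {f}
  W13: {c,g} {d}
  W23: {e}
C dims 7,4; δ0: rk 4, SNF 1^4
Ȟ^0: (7−4)−0=3 ⇒ Z^3
Ȟ^1: (4−0)−4=0 ⇒ 0
Ȟ^2: (0−0)−0=0 ⇒ 0

Ȟ^0 ≅ Z^3, Ȟ^1 ≅ 0, Ȟ^2 ≅ 0


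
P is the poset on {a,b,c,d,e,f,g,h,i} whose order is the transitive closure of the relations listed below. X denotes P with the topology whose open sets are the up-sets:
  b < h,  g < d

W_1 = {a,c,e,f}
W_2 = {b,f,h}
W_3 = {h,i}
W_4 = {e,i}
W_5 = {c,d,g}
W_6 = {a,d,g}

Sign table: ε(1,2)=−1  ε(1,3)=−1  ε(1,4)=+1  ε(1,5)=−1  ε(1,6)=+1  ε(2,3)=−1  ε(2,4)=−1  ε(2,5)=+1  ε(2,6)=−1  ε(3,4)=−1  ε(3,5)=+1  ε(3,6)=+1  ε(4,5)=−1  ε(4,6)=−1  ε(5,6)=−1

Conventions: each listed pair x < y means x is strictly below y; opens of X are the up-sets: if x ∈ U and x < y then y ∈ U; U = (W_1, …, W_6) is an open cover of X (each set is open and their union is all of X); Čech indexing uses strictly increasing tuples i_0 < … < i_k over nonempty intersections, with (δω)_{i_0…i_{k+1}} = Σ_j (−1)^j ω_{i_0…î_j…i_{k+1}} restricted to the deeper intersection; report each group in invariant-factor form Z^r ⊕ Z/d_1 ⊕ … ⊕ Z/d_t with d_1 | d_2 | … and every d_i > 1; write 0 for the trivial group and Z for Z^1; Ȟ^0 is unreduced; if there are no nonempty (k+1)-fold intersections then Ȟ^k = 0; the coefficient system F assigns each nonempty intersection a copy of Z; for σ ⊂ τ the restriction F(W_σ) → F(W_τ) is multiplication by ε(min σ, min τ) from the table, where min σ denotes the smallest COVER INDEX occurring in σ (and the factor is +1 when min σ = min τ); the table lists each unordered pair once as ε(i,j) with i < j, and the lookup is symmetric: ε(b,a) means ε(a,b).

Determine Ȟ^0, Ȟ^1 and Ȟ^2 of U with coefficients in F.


Ȟ^0 = 0, Ȟ^1 = Z ⊕ Z/2 and Ȟ^2 = 0

nonempty intersections:
  W12={f} W14={e} W15={c} W16={a} W23={h} W34={i} W56={d,g}
C dims 6,7; δ0: rk 6, SNF 1^5·2
Ȟ^0: (6−6)−0=0 ⇒ 0
Ȟ^1: (7−0)−6=1 plus torsion [2] ⇒ Z ⊕ Z/2
Ȟ^2: (0−0)−0=0 ⇒ 0


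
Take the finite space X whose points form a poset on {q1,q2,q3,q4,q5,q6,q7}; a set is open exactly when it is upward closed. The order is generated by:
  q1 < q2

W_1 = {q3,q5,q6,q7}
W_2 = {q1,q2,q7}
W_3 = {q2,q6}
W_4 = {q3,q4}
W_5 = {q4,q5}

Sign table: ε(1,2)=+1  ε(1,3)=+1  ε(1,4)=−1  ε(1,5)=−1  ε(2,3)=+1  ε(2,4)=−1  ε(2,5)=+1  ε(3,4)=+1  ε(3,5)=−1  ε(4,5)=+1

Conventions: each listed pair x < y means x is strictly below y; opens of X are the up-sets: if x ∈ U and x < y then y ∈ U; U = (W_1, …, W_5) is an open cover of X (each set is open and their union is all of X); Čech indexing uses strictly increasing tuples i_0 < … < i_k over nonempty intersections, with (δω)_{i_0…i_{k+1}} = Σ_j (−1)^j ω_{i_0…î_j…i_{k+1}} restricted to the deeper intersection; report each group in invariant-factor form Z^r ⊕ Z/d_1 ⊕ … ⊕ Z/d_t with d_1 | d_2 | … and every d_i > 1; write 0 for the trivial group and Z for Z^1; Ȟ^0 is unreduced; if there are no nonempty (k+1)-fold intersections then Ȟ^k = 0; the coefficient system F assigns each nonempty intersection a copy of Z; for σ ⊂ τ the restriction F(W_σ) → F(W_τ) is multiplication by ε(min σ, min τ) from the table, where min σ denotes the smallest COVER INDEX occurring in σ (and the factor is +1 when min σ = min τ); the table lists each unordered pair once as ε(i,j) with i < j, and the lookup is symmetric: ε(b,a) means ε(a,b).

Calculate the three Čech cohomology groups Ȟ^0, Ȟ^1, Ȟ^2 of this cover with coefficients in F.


Ȟ^0(U;F) ≅ Z; Ȟ^1(U;F) ≅ Z^2; Ȟ^2(U;F) ≅ 0

cover nerve:
  W12={q7} W13={q6} W14={q3} W15={q5} W23={q2} W45={q4}
C dims 5,6; δ0: rk 4, SNF 1^4
Ȟ^0: (5−4)−0=1 ⇒ Z
Ȟ^1: (6−0)−4=2 ⇒ Z^2
Ȟ^2: (0−0)−0=0 ⇒ 0


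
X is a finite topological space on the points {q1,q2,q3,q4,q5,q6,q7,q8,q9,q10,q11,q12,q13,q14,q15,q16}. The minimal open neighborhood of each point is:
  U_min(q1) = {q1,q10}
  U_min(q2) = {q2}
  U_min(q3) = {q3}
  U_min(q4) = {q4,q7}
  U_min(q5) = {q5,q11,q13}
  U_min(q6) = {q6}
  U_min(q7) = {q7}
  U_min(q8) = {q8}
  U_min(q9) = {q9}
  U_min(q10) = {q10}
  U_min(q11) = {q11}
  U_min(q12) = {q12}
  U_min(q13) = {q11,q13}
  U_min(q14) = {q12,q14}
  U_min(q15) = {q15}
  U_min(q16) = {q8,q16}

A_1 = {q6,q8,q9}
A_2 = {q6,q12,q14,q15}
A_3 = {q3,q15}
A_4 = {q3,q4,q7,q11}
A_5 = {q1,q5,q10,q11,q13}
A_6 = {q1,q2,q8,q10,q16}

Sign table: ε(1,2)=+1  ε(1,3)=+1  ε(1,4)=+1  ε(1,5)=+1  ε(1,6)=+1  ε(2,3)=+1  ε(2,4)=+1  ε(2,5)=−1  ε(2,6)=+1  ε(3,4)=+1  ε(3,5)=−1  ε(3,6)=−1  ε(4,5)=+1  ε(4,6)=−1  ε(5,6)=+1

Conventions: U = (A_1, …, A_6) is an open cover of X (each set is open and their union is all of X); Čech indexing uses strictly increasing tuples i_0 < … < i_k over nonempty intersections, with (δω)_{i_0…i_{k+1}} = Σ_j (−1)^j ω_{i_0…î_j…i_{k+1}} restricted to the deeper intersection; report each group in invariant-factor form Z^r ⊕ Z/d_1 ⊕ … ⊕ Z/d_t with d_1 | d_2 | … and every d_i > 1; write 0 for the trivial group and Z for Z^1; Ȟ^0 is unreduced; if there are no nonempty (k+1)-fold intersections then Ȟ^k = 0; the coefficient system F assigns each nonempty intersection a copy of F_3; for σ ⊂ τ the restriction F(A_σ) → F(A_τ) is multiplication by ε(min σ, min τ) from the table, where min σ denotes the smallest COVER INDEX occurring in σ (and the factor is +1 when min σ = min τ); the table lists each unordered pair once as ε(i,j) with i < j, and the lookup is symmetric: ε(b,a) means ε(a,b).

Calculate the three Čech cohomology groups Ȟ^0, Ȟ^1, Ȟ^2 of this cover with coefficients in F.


intersection data:
  A12={q6} A16={q8} A23={q15} A34={q3} A45={q11} A56={q1,q10}
C dims 6,6; δ0: rk_F3 5
Ȟ^0 = (6 − 5) − 0 = 1, so Ȟ^0 ≅ Z/3
Ȟ^1 = (6 − 0) − 5 = 1, so Ȟ^1 ≅ Z/3
Ȟ^2 = (0 − 0) − 0 = 0, so Ȟ^2 ≅ 0

Ȟ^0 ≅ Z/3; Ȟ^1 ≅ Z/3; Ȟ^2 ≅ 0


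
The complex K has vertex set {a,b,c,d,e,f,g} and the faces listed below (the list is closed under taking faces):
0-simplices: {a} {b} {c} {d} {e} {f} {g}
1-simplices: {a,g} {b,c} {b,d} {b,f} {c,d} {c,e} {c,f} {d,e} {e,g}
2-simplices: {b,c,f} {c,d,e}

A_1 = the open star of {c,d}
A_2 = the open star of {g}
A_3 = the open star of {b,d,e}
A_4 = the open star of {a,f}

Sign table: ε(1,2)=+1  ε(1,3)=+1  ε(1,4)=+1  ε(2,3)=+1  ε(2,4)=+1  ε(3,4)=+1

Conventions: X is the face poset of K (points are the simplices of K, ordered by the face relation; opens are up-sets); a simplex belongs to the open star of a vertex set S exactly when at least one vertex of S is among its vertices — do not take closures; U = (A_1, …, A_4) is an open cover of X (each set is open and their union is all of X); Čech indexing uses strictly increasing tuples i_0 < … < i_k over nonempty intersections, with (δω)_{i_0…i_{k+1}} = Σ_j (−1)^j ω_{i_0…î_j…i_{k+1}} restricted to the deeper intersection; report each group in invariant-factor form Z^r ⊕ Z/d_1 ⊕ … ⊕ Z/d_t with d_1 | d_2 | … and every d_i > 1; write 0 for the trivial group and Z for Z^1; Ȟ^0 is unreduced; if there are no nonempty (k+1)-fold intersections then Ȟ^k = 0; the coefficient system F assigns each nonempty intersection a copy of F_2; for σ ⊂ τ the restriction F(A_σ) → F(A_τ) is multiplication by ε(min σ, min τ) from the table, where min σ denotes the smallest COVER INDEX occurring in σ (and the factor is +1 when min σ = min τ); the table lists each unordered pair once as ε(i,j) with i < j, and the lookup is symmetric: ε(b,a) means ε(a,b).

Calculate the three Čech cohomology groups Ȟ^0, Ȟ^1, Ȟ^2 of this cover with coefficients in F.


Ȟ^0(U;F) ≅ Z/2, Ȟ^1(U;F) ≅ Z/2, Ȟ^2(U;F) ≅ 0

cover nerve:
  A1={{c},{d},{b,c},{b,d},{c,d},{c,e},{c,f},{d,e},{b,c,f},{c,d,e}} A2={{g},{a,g},{e,g}} A3={{b},{d},{e},{b,c},{b,d},{b,f},{c,d},{c,e},{d,e},{e,g},{b,c,f},{c,d,e}} A4={{a},{f},{a,g},{b,f},{c,f},{b,c,f}}
  A13={{d},{b,c},{b,d},{c,d},{c,e},{d,e},{b,c,f},{c,d,e}} A14={{c,f},{b,c,f}} A23={{e,g}} A24={{a,g}} A34={{b,f},{b,c,f}}
  A134={{b,c,f}}
C dims 4,5,1; δ0: rk_F2 3; δ1: rk_F2 1
Ȟ^0: (4−3)−0=1 ⇒ Z/2
Ȟ^1: (5−1)−3=1 ⇒ Z/2
Ȟ^2: (1−0)−1=0 ⇒ 0


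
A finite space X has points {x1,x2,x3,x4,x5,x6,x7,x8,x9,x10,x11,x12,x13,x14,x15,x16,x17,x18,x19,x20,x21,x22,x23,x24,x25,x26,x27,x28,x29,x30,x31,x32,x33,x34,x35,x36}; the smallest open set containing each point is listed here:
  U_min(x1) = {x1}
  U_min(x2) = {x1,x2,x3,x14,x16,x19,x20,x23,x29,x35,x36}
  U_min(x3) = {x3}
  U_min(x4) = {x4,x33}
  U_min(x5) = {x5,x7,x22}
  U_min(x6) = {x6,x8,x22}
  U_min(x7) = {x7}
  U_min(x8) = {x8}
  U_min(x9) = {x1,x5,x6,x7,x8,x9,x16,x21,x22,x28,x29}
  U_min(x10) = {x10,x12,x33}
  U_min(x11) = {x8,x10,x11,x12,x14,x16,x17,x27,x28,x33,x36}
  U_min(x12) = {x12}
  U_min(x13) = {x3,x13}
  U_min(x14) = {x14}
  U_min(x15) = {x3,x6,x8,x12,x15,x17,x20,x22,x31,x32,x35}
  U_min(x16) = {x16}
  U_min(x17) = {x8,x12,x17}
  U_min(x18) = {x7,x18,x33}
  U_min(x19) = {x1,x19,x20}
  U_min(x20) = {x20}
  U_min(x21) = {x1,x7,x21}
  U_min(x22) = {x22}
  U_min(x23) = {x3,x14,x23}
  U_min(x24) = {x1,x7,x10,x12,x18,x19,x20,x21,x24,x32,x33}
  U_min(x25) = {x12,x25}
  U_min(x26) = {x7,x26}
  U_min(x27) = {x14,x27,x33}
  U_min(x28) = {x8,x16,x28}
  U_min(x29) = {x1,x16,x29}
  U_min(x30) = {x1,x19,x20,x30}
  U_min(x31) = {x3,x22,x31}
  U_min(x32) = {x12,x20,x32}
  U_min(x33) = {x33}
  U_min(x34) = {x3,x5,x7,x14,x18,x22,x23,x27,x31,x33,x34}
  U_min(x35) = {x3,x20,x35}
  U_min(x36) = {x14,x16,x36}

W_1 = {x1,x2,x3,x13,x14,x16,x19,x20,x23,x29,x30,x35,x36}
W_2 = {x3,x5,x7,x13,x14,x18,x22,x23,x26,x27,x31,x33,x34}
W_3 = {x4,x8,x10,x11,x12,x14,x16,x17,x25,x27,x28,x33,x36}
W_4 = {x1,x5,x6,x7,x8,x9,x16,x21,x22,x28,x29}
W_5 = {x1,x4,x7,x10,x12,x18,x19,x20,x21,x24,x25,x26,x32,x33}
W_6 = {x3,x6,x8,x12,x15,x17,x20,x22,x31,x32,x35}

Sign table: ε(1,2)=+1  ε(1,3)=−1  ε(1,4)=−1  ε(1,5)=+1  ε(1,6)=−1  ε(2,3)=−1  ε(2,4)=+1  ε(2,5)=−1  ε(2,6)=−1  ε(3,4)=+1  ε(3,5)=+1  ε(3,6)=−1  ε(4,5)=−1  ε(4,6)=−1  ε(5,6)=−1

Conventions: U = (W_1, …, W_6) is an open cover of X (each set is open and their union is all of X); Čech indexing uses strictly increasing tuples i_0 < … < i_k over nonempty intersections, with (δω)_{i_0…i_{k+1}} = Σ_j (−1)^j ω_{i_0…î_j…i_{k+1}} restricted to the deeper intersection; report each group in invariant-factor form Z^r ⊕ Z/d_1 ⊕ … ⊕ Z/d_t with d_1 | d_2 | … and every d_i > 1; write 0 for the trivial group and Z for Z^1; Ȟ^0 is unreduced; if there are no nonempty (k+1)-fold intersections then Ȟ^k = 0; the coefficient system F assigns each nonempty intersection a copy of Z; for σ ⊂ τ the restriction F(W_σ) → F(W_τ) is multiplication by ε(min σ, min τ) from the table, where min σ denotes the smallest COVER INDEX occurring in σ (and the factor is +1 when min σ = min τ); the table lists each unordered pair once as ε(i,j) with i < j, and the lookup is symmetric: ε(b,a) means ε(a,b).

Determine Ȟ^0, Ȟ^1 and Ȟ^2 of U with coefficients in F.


nerve of the cover:
  W12={x3,x13,x14,x23} W13={x14,x16,x36} W14={x1,x16,x29} W15={x1,x19,x20} W16={x3,x20,x35} W23={x14,x27,x33} W24={x5,x7,x22} W25={x7,x18,x26,x33} W26={x3,x22,x31} W34={x8,x16,x28} W35={x4,x10,x12,x25,x33} W36={x8,x12,x17} W45={x1,x7,x21} W46={x6,x8,x22} W56={x12,x20,x32}
  W123={x14} W126={x3} W134={x16} W145={x1} W156={x20} W235={x33} W245={x7} W246={x22} W346={x8} W356={x12}
C dims 6,15,10; δ0: rk 6, SNF 1^5·2; δ1: rk 9, SNF 1^9
Ȟ^0 = (6 − 6) − 0 = 0, so Ȟ^0 ≅ 0
Ȟ^1 = (15 − 9) − 6 = 0 plus torsion [2], so Ȟ^1 ≅ Z/2
Ȟ^2 = (10 − 0) − 9 = 1, so Ȟ^2 ≅ Z

Ȟ^0 ≅ 0, Ȟ^1 ≅ Z/2, Ȟ^2 ≅ Z


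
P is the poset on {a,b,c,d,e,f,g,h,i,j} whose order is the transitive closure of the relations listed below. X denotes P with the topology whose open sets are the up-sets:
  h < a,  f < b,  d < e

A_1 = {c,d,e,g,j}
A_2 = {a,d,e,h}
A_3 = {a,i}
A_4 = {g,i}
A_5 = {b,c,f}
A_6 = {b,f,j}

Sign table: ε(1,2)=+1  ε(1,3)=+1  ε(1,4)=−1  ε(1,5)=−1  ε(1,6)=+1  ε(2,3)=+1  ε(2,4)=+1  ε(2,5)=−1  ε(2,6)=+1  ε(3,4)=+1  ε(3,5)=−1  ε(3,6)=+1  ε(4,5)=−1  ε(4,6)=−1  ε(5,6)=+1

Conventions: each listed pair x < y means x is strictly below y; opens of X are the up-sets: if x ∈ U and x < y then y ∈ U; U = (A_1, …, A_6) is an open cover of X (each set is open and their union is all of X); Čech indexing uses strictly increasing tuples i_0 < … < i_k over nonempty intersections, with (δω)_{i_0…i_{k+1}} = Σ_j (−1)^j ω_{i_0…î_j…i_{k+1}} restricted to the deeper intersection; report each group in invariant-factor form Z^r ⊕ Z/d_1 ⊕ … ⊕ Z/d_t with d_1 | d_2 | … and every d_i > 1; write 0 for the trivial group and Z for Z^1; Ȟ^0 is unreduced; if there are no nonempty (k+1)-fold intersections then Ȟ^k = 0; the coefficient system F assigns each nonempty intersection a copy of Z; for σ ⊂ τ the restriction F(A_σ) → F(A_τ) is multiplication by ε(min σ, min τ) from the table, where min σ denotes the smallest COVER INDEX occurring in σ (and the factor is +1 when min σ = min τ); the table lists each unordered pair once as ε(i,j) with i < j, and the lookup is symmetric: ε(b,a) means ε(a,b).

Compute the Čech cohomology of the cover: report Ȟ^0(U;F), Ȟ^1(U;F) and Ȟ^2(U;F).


nerve of the cover:
  A12={d,e} A14={g} A15={c} A16={j} A23={a} A34={i} A56={b,f}
C dims 6,7; δ0: rk 6, SNF 1^5·2
Ȟ^0 = (6 − 6) − 0 = 0, so Ȟ^0 ≅ 0
Ȟ^1 = (7 − 0) − 6 = 1 plus torsion [2], so Ȟ^1 ≅ Z ⊕ Z/2
Ȟ^2 = (0 − 0) − 0 = 0, so Ȟ^2 ≅ 0

Ȟ^0 = 0,  Ȟ^1 = Z ⊕ Z/2,  Ȟ^2 = 0


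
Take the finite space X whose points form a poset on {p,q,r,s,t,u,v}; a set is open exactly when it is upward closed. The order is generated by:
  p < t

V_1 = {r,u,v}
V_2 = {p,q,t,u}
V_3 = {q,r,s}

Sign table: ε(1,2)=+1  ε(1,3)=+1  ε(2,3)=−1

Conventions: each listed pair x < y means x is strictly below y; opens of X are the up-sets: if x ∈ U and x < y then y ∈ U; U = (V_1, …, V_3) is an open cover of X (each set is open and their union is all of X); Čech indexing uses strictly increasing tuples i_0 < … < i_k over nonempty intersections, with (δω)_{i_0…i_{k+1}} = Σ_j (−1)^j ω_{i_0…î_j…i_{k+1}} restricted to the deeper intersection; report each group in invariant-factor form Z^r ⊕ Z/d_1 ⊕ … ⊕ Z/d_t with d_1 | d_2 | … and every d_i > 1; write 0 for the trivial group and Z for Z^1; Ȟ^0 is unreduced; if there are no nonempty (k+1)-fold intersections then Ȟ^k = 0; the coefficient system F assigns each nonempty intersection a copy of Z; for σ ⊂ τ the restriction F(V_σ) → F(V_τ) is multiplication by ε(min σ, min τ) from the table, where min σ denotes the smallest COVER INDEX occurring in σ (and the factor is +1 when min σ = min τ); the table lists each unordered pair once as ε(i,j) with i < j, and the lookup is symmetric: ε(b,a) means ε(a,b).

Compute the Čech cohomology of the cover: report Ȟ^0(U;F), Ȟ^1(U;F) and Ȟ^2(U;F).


nonempty overlaps:
  V12={u} V13={r} V23={q}
C dims 3,3; δ0: rk 3, SNF 1^2·2
degree 0: 3−3−0 = 0 → Ȟ^0 ≅ 0
degree 1: 3−0−3 = 0 plus torsion [2] → Ȟ^1 ≅ Z/2
degree 2: 0−0−0 = 0 → Ȟ^2 ≅ 0

Ȟ^0 = 0; Ȟ^1 = Z/2; Ȟ^2 = 0


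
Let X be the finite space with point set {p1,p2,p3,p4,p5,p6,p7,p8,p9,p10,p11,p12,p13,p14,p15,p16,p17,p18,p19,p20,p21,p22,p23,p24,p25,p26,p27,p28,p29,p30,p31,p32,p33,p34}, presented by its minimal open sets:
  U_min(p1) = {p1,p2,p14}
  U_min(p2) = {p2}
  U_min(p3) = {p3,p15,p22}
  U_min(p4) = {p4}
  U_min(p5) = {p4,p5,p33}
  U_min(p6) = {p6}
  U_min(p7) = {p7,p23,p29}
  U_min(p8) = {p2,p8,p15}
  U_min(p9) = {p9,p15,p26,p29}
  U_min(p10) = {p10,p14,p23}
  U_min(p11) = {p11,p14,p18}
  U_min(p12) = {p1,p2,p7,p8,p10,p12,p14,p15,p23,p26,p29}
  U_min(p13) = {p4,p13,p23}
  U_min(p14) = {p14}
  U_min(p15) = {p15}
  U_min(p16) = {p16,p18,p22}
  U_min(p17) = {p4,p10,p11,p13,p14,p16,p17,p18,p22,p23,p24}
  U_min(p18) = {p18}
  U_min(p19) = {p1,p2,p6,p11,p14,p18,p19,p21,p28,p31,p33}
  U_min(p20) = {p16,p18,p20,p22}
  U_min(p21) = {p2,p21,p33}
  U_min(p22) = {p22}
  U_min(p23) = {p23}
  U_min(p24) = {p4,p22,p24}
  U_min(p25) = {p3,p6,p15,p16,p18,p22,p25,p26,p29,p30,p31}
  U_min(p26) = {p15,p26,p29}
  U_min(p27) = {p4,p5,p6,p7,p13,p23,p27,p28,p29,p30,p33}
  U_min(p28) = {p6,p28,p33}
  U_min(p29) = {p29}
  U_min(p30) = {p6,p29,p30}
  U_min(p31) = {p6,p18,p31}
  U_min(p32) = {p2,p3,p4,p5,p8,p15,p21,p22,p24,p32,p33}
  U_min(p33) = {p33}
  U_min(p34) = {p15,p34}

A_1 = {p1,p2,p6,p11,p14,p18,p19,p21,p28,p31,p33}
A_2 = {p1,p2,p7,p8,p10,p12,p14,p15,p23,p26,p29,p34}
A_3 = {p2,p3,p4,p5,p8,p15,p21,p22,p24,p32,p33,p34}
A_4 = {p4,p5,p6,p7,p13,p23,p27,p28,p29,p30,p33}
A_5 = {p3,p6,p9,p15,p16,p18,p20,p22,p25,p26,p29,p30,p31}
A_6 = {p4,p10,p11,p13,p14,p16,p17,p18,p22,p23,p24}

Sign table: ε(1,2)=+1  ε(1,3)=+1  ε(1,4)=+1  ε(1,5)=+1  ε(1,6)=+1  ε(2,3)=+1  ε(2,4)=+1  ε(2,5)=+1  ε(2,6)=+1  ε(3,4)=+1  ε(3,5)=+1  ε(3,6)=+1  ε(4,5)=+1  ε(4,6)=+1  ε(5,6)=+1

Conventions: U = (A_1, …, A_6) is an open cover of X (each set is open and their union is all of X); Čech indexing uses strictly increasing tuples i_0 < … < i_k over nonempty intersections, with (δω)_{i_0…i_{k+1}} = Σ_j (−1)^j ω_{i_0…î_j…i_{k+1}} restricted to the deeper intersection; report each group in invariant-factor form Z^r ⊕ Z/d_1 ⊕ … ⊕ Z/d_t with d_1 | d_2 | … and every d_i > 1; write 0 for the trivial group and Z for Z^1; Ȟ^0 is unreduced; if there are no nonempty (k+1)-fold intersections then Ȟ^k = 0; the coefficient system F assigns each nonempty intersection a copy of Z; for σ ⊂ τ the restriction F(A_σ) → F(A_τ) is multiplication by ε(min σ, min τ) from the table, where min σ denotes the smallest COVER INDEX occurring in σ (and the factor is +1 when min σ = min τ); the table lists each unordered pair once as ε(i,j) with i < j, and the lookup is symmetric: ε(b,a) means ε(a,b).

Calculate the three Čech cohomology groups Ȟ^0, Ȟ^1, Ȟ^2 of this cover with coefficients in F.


Ȟ^0 ≅ Z; Ȟ^1 ≅ 0; Ȟ^2 ≅ Z/2

cover nerve:
  A12={p1,p2,p14} A13={p2,p21,p33} A14={p6,p28,p33} A15={p6,p18,p31} A16={p11,p14,p18} A23={p2,p8,p15,p34} A24={p7,p23,p29} A25={p15,p26,p29} A26={p10,p14,p23} A34={p4,p5,p33} A35={p3,p15,p22} A36={p4,p22,p24} A45={p6,p29,p30} A46={p4,p13,p23} A56={p16,p18,p22}
  A123={p2} A126={p14} A134={p33} A145={p6} A156={p18} A235={p15} A245={p29} A246={p23} A346={p4} A356={p22}
C dims 6,15,10; δ0: rk 5, SNF 1^5; δ1: rk 10, SNF 1^9·2
Ȟ^0: (6−5)−0=1 ⇒ Z
Ȟ^1: (15−10)−5=0 ⇒ 0
Ȟ^2: (10−0)−10=0 plus torsion [2] ⇒ Z/2


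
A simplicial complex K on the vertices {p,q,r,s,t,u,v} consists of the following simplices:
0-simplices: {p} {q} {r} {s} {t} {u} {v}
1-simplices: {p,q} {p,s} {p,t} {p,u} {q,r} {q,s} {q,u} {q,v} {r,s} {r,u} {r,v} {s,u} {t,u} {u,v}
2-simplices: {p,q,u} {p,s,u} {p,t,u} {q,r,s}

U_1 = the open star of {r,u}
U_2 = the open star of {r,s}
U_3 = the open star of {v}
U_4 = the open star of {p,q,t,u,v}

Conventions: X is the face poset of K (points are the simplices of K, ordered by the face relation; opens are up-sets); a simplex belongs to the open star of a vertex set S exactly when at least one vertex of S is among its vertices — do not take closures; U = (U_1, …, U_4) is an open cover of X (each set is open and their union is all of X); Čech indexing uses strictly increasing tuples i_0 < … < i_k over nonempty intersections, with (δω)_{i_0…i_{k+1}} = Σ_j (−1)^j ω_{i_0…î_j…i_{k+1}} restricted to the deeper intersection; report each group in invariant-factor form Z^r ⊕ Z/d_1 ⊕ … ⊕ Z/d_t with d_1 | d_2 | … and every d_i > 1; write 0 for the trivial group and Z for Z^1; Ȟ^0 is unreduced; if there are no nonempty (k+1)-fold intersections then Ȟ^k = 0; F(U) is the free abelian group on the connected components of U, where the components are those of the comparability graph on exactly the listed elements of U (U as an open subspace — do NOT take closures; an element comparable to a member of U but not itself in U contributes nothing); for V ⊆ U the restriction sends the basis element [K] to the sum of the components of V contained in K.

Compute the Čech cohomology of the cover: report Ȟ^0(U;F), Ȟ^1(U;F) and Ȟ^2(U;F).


nerve simplices:
  U1={{r},{u},{p,u},{q,r},{q,u},{r,s},{r,u},{r,v},{s,u},{t,u},{u,v},{p,q,u},{p,s,u},{p,t,u},{q,r,s}} U2={{r},{s},{p,s},{q,r},{q,s},{r,s},{r,u},{r,v},{s,u},{p,s,u},{q,r,s}} U3={{v},{q,v},{r,v},{u,v}} U4={{p},{q},{t},{u},{v},{p,q},{p,s},{p,t},{p,u},{q,r},{q,s},{q,u},{q,v},{r,u},{r,v},{s,u},{t,u},{u,v},{p,q,u},{p,s,u},{p,t,u},{q,r,s}}
  U12={{r},{q,r},{r,s},{r,u},{r,v},{s,u},{p,s,u},{q,r,s}} U13={{r,v},{u,v}} U14={{u},{p,u},{q,r},{q,u},{r,u},{r,v},{s,u},{t,u},{u,v},{p,q,u},{p,s,u},{p,t,u},{q,r,s}} U23={{r,v}} U24={{p,s},{q,r},{q,s},{r,u},{r,v},{s,u},{p,s,u},{q,r,s}} U34={{v},{q,v},{r,v},{u,v}}
  U123={{r,v}} U124={{q,r},{r,u},{r,v},{s,u},{p,s,u},{q,r,s}} U134={{r,v},{u,v}} U234={{r,v}}
  U1234={{r,v}}
components per intersection:
  U1: {{r},{u},{p,u},{q,r},{q,u},{r,s},{r,u},{r,v},{s,u},{t,u},{u,v},{p,q,u},{p,s,u},{p,t,u},{q,r,s}}
  U2: {{r},{s},{p,s},{q,r},{q,s},{r,s},{r,u},{r,v},{s,u},{p,s,u},{q,r,s}}
  U3: {{v},{q,v},{r,v},{u,v}}
  U4: {{p},{q},{t},{u},{v},{p,q},{p,s},{p,t},{p,u},{q,r},{q,s},{q,u},{q,v},{r,u},{r,v},{s,u},{t,u},{u,v},{p,q,u},{p,s,u},{p,t,u},{q,r,s}}
  U12: {{r},{q,r},{r,s},{r,u},{r,v},{q,r,s}} {{s,u},{p,s,u}}
  U13: {{r,v}} {{u,v}}
  U14: {{u},{p,u},{q,u},{r,u},{s,u},{t,u},{u,v},{p,q,u},{p,s,u},{p,t,u}} {{q,r},{q,r,s}} {{r,v}}
  U23: {{r,v}}
  U24: {{p,s},{s,u},{p,s,u}} {{q,r},{q,s},{q,r,s}} {{r,u}} {{r,v}}
  U34: {{v},{q,v},{r,v},{u,v}}
  U123: {{r,v}}
  U124: {{q,r},{q,r,s}} {{r,u}} {{r,v}} {{s,u},{p,s,u}}
  U134: {{r,v}} {{u,v}}
  U234: {{r,v}}
  U1234: {{r,v}}
C dims 4,13,8,1; δ0: rk 3, SNF 1^3; δ1: rk 7, SNF 1^7; δ2: rk 1, SNF 1^1
degree 0: 4−3−0 = 1 → Ȟ^0 ≅ Z
degree 1: 13−7−3 = 3 → Ȟ^1 ≅ Z^3
degree 2: 8−1−7 = 0 → Ȟ^2 ≅ 0

Ȟ^0(U;F) ≅ Z, Ȟ^1(U;F) ≅ Z^3 and Ȟ^2(U;F) ≅ 0


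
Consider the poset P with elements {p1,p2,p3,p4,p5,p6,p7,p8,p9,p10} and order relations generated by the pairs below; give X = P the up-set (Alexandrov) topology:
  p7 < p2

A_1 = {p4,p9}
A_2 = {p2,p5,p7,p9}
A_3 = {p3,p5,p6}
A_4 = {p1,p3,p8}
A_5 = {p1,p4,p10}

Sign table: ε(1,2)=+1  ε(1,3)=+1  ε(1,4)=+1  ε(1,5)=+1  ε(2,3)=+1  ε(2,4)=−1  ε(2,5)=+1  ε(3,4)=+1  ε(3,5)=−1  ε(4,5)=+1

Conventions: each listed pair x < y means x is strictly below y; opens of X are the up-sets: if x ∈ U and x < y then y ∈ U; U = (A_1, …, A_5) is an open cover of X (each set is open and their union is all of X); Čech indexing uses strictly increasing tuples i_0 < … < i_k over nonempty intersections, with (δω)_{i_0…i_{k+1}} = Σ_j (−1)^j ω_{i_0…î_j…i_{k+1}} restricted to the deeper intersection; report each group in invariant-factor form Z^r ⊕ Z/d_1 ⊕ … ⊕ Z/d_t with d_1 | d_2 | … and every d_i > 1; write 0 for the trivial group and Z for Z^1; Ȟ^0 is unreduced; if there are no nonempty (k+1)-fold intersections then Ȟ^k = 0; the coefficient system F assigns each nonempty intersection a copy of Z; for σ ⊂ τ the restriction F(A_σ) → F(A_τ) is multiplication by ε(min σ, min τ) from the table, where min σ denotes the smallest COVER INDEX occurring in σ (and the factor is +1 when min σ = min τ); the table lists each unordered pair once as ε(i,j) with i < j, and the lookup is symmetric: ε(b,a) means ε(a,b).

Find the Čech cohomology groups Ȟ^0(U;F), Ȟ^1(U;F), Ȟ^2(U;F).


Ȟ^0 = Z, Ȟ^1 = Z and Ȟ^2 = 0

intersection data:
  A12={p9} A15={p4} A23={p5} A34={p3} A45={p1}
C dims 5,5; δ0: rk 4, SNF 1^4
Ȟ^0 = (5 − 4) − 0 = 1, so Ȟ^0 ≅ Z
Ȟ^1 = (5 − 0) − 4 = 1, so Ȟ^1 ≅ Z
Ȟ^2 = (0 − 0) − 0 = 0, so Ȟ^2 ≅ 0


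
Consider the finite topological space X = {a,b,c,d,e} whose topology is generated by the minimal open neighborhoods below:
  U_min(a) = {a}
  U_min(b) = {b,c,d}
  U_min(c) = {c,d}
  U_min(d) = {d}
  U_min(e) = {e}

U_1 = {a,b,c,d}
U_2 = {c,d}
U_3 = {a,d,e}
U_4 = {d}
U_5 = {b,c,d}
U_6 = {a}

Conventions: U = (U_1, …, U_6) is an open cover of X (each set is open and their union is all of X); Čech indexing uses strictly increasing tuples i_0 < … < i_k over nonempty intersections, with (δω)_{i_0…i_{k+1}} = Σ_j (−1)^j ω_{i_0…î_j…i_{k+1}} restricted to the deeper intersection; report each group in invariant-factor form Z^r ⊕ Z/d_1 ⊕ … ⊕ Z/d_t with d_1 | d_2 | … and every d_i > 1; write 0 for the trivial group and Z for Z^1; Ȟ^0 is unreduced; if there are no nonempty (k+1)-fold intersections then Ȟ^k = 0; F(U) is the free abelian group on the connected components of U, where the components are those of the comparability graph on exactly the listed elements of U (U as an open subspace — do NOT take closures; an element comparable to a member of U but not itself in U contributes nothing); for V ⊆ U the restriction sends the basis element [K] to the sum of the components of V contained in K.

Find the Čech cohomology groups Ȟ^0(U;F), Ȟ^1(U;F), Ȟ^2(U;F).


nerve simplices:
  U12={c,d} U13={a,d} U14={d} U15={b,c,d} U16={a} U23={d} U24={d} U25={c,d} U34={d} U35={d} U36={a} U45={d}
  U123={d} U124={d} U125={c,d} U134={d} U135={d} U136={a} U145={d} U234={d} U235={d} U245={d} U345={d}
  U1234={d} U1235={d} U1245={d} U1345={d} U2345={d}
  U12345={d}
components per intersection:
  U1: {a} {b,c,d}
  U2: {c,d}
  U3: {a} {d} {e}
  U4: {d}
  U5: {b,c,d}
  U6: {a}
  U12: {c,d}
  U13: {a} {d}
  U14: {d}
  U15: {b,c,d}
  U16: {a}
  U23: {d}
  U24: {d}
  U25: {c,d}
  U34: {d}
  U35: {d}
  U36: {a}
  U45: {d}
  U123: {d}
  U124: {d}
  U125: {c,d}
  U134: {d}
  U135: {d}
  U136: {a}
  U145: {d}
  U234: {d}
  U235: {d}
  U245: {d}
  U345: {d}
  U1234: {d}
  U1235: {d}
  U1245: {d}
  U1345: {d}
  U2345: {d}
  U12345: {d}
C dims 9,13,11,5; δ0: rk 6, SNF 1^6; δ1: rk 7, SNF 1^7; δ2: rk 4, SNF 1^4
degree 0: 9−6−0 = 3 → Ȟ^0 ≅ Z^3
degree 1: 13−7−6 = 0 → Ȟ^1 ≅ 0
degree 2: 11−4−7 = 0 → Ȟ^2 ≅ 0

Ȟ^0 ≅ Z^3; Ȟ^1 ≅ 0; Ȟ^2 ≅ 0


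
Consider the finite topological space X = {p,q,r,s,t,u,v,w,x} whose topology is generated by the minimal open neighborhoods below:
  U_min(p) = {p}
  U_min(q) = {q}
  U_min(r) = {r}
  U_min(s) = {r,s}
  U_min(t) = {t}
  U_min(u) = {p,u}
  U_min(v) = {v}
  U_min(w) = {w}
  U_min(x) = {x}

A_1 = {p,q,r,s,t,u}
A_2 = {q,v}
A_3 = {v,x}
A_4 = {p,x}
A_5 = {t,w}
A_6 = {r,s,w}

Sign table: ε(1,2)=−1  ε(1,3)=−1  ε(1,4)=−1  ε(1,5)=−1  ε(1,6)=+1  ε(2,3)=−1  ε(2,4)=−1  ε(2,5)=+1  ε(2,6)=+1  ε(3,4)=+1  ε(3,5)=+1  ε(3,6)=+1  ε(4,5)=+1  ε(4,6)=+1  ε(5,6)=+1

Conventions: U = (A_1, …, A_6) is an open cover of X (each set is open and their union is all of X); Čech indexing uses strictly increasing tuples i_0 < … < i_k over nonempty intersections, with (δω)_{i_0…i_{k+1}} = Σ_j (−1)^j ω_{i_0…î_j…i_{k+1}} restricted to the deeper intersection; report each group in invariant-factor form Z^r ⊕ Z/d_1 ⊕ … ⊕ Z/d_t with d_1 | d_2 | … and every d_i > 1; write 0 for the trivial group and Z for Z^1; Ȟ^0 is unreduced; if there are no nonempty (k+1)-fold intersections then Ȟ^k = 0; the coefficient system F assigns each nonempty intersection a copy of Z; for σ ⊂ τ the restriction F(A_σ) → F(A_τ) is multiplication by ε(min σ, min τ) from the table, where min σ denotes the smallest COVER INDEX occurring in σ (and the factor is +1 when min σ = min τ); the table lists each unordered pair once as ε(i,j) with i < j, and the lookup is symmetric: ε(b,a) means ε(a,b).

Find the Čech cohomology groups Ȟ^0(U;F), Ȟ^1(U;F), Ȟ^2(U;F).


Ȟ^0 ≅ 0,  Ȟ^1 ≅ Z ⊕ Z/2,  Ȟ^2 ≅ 0

nerve of the cover:
  A12={q} A14={p} A15={t} A16={r,s} A23={v} A34={x} A56={w}
C dims 6,7; δ0: rk 6, SNF 1^5·2
Ȟ^0 = (6 − 6) − 0 = 0, so Ȟ^0 ≅ 0
Ȟ^1 = (7 − 0) − 6 = 1 plus torsion [2], so Ȟ^1 ≅ Z ⊕ Z/2
Ȟ^2 = (0 − 0) − 0 = 0, so Ȟ^2 ≅ 0


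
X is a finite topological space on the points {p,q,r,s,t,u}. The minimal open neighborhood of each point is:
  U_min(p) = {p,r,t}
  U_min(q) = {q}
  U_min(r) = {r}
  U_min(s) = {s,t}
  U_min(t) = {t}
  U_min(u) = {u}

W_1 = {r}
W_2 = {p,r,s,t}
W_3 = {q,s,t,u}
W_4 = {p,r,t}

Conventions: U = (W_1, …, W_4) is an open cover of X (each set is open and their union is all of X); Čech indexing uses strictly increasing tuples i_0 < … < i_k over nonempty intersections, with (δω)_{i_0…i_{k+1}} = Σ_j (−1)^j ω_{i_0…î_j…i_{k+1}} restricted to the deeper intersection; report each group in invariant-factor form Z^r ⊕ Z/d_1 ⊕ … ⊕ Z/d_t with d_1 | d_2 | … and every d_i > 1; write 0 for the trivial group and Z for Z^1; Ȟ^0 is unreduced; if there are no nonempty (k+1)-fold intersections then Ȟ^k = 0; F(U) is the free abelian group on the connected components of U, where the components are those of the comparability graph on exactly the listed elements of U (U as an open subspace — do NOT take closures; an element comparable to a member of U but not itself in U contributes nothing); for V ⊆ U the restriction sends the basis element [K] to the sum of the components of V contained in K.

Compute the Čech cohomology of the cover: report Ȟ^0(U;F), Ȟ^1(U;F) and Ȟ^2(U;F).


nonempty intersections:
  W12={r} W14={r} W23={s,t} W24={p,r,t} W34={t}
  W124={r} W234={t}
components per intersection:
  W1: {r}
  W2: {p,r,s,t}
  W3: {q} {s,t} {u}
  W4: {p,r,t}
  W12: {r}
  W14: {r}
  W23: {s,t}
  W24: {p,r,t}
  W34: {t}
  W124: {r}
  W234: {t}
C dims 6,5,2; δ0: rk 3, SNF 1^3; δ1: rk 2, SNF 1^2
Ȟ^0: (6−3)−0=3 ⇒ Z^3
Ȟ^1: (5−2)−3=0 ⇒ 0
Ȟ^2: (2−0)−2=0 ⇒ 0

Ȟ^0 = Z^3, Ȟ^1 = 0, Ȟ^2 = 0


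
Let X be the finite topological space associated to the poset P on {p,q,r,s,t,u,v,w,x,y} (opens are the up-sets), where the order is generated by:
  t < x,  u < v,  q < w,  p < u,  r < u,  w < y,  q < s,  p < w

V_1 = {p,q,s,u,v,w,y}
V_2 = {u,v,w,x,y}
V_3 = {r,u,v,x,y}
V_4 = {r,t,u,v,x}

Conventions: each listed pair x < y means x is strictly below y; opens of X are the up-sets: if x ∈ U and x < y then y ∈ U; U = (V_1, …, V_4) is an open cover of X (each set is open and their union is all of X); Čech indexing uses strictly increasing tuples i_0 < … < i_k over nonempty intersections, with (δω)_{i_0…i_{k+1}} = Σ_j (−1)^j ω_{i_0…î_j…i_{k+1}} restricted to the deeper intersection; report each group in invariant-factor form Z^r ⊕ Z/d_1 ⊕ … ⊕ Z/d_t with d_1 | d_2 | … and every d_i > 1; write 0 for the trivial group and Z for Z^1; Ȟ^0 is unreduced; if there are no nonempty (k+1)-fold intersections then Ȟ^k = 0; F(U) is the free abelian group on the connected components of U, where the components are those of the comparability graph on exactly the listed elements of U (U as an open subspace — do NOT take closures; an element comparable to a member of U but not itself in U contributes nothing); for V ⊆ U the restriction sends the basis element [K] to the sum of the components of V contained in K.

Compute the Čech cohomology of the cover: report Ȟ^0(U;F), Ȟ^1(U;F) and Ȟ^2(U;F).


Ȟ^0 ≅ Z^2; Ȟ^1 ≅ 0; Ȟ^2 ≅ 0

cover nerve:
  V12={u,v,w,y} V13={u,v,y} V14={u,v} V23={u,v,x,y} V24={u,v,x} V34={r,u,v,x}
  V123={u,v,y} V124={u,v} V134={u,v} V234={u,v,x}
  V1234={u,v}
components per intersection:
  V1: {p,q,s,u,v,w,y}
  V2: {u,v} {w,y} {x}
  V3: {r,u,v} {x} {y}
  V4: {r,u,v} {t,x}
  V12: {u,v} {w,y}
  V13: {u,v} {y}
  V14: {u,v}
  V23: {u,v} {x} {y}
  V24: {u,v} {x}
  V34: {r,u,v} {x}
  V123: {u,v} {y}
  V124: {u,v}
  V134: {u,v}
  V234: {u,v} {x}
  V1234: {u,v}
C dims 9,12,6,1; δ0: rk 7, SNF 1^7; δ1: rk 5, SNF 1^5; δ2: rk 1, SNF 1^1
Ȟ^0: (9−7)−0=2 ⇒ Z^2
Ȟ^1: (12−5)−7=0 ⇒ 0
Ȟ^2: (6−1)−5=0 ⇒ 0


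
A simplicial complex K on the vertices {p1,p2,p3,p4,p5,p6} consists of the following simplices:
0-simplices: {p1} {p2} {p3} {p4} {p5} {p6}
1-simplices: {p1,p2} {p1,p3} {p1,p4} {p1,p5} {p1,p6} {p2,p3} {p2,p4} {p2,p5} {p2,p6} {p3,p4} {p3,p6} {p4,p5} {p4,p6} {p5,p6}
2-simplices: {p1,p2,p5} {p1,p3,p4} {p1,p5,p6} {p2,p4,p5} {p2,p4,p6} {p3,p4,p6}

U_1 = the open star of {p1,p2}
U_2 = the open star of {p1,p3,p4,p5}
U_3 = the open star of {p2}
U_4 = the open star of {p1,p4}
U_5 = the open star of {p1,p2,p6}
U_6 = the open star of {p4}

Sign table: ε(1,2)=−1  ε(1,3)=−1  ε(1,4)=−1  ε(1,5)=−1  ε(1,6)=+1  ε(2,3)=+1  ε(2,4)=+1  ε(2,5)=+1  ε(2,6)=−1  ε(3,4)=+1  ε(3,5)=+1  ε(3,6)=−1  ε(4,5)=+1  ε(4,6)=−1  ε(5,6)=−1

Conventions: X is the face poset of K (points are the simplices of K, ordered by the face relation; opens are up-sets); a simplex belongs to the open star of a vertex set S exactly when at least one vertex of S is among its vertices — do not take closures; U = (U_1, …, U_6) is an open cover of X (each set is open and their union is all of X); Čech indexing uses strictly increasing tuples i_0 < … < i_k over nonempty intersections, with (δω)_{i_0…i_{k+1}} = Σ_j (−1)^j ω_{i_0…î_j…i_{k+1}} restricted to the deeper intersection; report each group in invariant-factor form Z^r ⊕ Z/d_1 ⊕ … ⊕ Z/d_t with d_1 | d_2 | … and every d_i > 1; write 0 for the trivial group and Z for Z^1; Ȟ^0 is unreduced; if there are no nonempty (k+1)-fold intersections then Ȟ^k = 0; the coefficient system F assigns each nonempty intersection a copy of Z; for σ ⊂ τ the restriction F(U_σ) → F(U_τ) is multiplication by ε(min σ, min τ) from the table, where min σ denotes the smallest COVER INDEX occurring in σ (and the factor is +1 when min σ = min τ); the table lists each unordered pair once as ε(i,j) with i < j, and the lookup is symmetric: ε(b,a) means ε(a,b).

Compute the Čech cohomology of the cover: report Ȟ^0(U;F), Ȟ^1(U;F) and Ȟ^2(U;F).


Ȟ^0(U;F) ≅ Z; Ȟ^1(U;F) ≅ 0; Ȟ^2(U;F) ≅ 0

cover nerve:
  U1={{p1},{p2},{p1,p2},{p1,p3},{p1,p4},{p1,p5},{p1,p6},{p2,p3},{p2,p4},{p2,p5},{p2,p6},{p1,p2,p5},{p1,p3,p4},{p1,p5,p6},{p2,p4,p5},{p2,p4,p6}} U2={{p1},{p3},{p4},{p5},{p1,p2},{p1,p3},{p1,p4},{p1,p5},{p1,p6},{p2,p3},{p2,p4},{p2,p5},{p3,p4},{p3,p6},{p4,p5},{p4,p6},{p5,p6},{p1,p2,p5},{p1,p3,p4},{p1,p5,p6},{p2,p4,p5},{p2,p4,p6},{p3,p4,p6}} U3={{p2},{p1,p2},{p2,p3},{p2,p4},{p2,p5},{p2,p6},{p1,p2,p5},{p2,p4,p5},{p2,p4,p6}} U4={{p1},{p4},{p1,p2},{p1,p3},{p1,p4},{p1,p5},{p1,p6},{p2,p4},{p3,p4},{p4,p5},{p4,p6},{p1,p2,p5},{p1,p3,p4},{p1,p5,p6},{p2,p4,p5},{p2,p4,p6},{p3,p4,p6}} U5={{p1},{p2},{p6},{p1,p2},{p1,p3},{p1,p4},{p1,p5},{p1,p6},{p2,p3},{p2,p4},{p2,p5},{p2,p6},{p3,p6},{p4,p6},{p5,p6},{p1,p2,p5},{p1,p3,p4},{p1,p5,p6},{p2,p4,p5},{p2,p4,p6},{p3,p4,p6}} U6={{p4},{p1,p4},{p2,p4},{p3,p4},{p4,p5},{p4,p6},{p1,p3,p4},{p2,p4,p5},{p2,p4,p6},{p3,p4,p6}}
  U12={{p1},{p1,p2},{p1,p3},{p1,p4},{p1,p5},{p1,p6},{p2,p3},{p2,p4},{p2,p5},{p1,p2,p5},{p1,p3,p4},{p1,p5,p6},{p2,p4,p5},{p2,p4,p6}} U13={{p2},{p1,p2},{p2,p3},{p2,p4},{p2,p5},{p2,p6},{p1,p2,p5},{p2,p4,p5},{p2,p4,p6}} U14={{p1},{p1,p2},{p1,p3},{p1,p4},{p1,p5},{p1,p6},{p2,p4},{p1,p2,p5},{p1,p3,p4},{p1,p5,p6},{p2,p4,p5},{p2,p4,p6}} U15={{p1},{p2},{p1,p2},{p1,p3},{p1,p4},{p1,p5},{p1,p6},{p2,p3},{p2,p4},{p2,p5},{p2,p6},{p1,p2,p5},{p1,p3,p4},{p1,p5,p6},{p2,p4,p5},{p2,p4,p6}} U16={{p1,p4},{p2,p4},{p1,p3,p4},{p2,p4,p5},{p2,p4,p6}} U23={{p1,p2},{p2,p3},{p2,p4},{p2,p5},{p1,p2,p5},{p2,p4,p5},{p2,p4,p6}} U24={{p1},{p4},{p1,p2},{p1,p3},{p1,p4},{p1,p5},{p1,p6},{p2,p4},{p3,p4},{p4,p5},{p4,p6},{p1,p2,p5},{p1,p3,p4},{p1,p5,p6},{p2,p4,p5},{p2,p4,p6},{p3,p4,p6}} U25={{p1},{p1,p2},{p1,p3},{p1,p4},{p1,p5},{p1,p6},{p2,p3},{p2,p4},{p2,p5},{p3,p6},{p4,p6},{p5,p6},{p1,p2,p5},{p1,p3,p4},{p1,p5,p6},{p2,p4,p5},{p2,p4,p6},{p3,p4,p6}} U26={{p4},{p1,p4},{p2,p4},{p3,p4},{p4,p5},{p4,p6},{p1,p3,p4},{p2,p4,p5},{p2,p4,p6},{p3,p4,p6}} U34={{p1,p2},{p2,p4},{p1,p2,p5},{p2,p4,p5},{p2,p4,p6}} U35={{p2},{p1,p2},{p2,p3},{p2,p4},{p2,p5},{p2,p6},{p1,p2,p5},{p2,p4,p5},{p2,p4,p6}} U36={{p2,p4},{p2,p4,p5},{p2,p4,p6}} U45={{p1},{p1,p2},{p1,p3},{p1,p4},{p1,p5},{p1,p6},{p2,p4},{p4,p6},{p1,p2,p5},{p1,p3,p4},{p1,p5,p6},{p2,p4,p5},{p2,p4,p6},{p3,p4,p6}} U46={{p4},{p1,p4},{p2,p4},{p3,p4},{p4,p5},{p4,p6},{p1,p3,p4},{p2,p4,p5},{p2,p4,p6},{p3,p4,p6}} U56={{p1,p4},{p2,p4},{p4,p6},{p1,p3,p4},{p2,p4,p5},{p2,p4,p6},{p3,p4,p6}}
  U123={{p1,p2},{p2,p3},{p2,p4},{p2,p5},{p1,p2,p5},{p2,p4,p5},{p2,p4,p6}} U124={{p1},{p1,p2},{p1,p3},{p1,p4},{p1,p5},{p1,p6},{p2,p4},{p1,p2,p5},{p1,p3,p4},{p1,p5,p6},{p2,p4,p5},{p2,p4,p6}} U125={{p1},{p1,p2},{p1,p3},{p1,p4},{p1,p5},{p1,p6},{p2,p3},{p2,p4},{p2,p5},{p1,p2,p5},{p1,p3,p4},{p1,p5,p6},{p2,p4,p5},{p2,p4,p6}} U126={{p1,p4},{p2,p4},{p1,p3,p4},{p2,p4,p5},{p2,p4,p6}} U134={{p1,p2},{p2,p4},{p1,p2,p5},{p2,p4,p5},{p2,p4,p6}} U135={{p2},{p1,p2},{p2,p3},{p2,p4},{p2,p5},{p2,p6},{p1,p2,p5},{p2,p4,p5},{p2,p4,p6}} U136={{p2,p4},{p2,p4,p5},{p2,p4,p6}} U145={{p1},{p1,p2},{p1,p3},{p1,p4},{p1,p5},{p1,p6},{p2,p4},{p1,p2,p5},{p1,p3,p4},{p1,p5,p6},{p2,p4,p5},{p2,p4,p6}} U146={{p1,p4},{p2,p4},{p1,p3,p4},{p2,p4,p5},{p2,p4,p6}} U156={{p1,p4},{p2,p4},{p1,p3,p4},{p2,p4,p5},{p2,p4,p6}} U234={{p1,p2},{p2,p4},{p1,p2,p5},{p2,p4,p5},{p2,p4,p6}} U235={{p1,p2},{p2,p3},{p2,p4},{p2,p5},{p1,p2,p5},{p2,p4,p5},{p2,p4,p6}} U236={{p2,p4},{p2,p4,p5},{p2,p4,p6}} U245={{p1},{p1,p2},{p1,p3},{p1,p4},{p1,p5},{p1,p6},{p2,p4},{p4,p6},{p1,p2,p5},{p1,p3,p4},{p1,p5,p6},{p2,p4,p5},{p2,p4,p6},{p3,p4,p6}} U246={{p4},{p1,p4},{p2,p4},{p3,p4},{p4,p5},{p4,p6},{p1,p3,p4},{p2,p4,p5},{p2,p4,p6},{p3,p4,p6}} U256={{p1,p4},{p2,p4},{p4,p6},{p1,p3,p4},{p2,p4,p5},{p2,p4,p6},{p3,p4,p6}} U345={{p1,p2},{p2,p4},{p1,p2,p5},{p2,p4,p5},{p2,p4,p6}} U346={{p2,p4},{p2,p4,p5},{p2,p4,p6}} U356={{p2,p4},{p2,p4,p5},{p2,p4,p6}} U456={{p1,p4},{p2,p4},{p4,p6},{p1,p3,p4},{p2,p4,p5},{p2,p4,p6},{p3,p4,p6}}
  U1234={{p1,p2},{p2,p4},{p1,p2,p5},{p2,p4,p5},{p2,p4,p6}} U1235={{p1,p2},{p2,p3},{p2,p4},{p2,p5},{p1,p2,p5},{p2,p4,p5},{p2,p4,p6}} U1236={{p2,p4},{p2,p4,p5},{p2,p4,p6}} U1245={{p1},{p1,p2},{p1,p3},{p1,p4},{p1,p5},{p1,p6},{p2,p4},{p1,p2,p5},{p1,p3,p4},{p1,p5,p6},{p2,p4,p5},{p2,p4,p6}} U1246={{p1,p4},{p2,p4},{p1,p3,p4},{p2,p4,p5},{p2,p4,p6}} U1256={{p1,p4},{p2,p4},{p1,p3,p4},{p2,p4,p5},{p2,p4,p6}} U1345={{p1,p2},{p2,p4},{p1,p2,p5},{p2,p4,p5},{p2,p4,p6}} U1346={{p2,p4},{p2,p4,p5},{p2,p4,p6}} U1356={{p2,p4},{p2,p4,p5},{p2,p4,p6}} U1456={{p1,p4},{p2,p4},{p1,p3,p4},{p2,p4,p5},{p2,p4,p6}} U2345={{p1,p2},{p2,p4},{p1,p2,p5},{p2,p4,p5},{p2,p4,p6}} U2346={{p2,p4},{p2,p4,p5},{p2,p4,p6}} U2356={{p2,p4},{p2,p4,p5},{p2,p4,p6}} U2456={{p1,p4},{p2,p4},{p4,p6},{p1,p3,p4},{p2,p4,p5},{p2,p4,p6},{p3,p4,p6}} U3456={{p2,p4},{p2,p4,p5},{p2,p4,p6}}
  U12345={{p1,p2},{p2,p4},{p1,p2,p5},{p2,p4,p5},{p2,p4,p6}} U12346={{p2,p4},{p2,p4,p5},{p2,p4,p6}} U12356={{p2,p4},{p2,p4,p5},{p2,p4,p6}} U12456={{p1,p4},{p2,p4},{p1,p3,p4},{p2,p4,p5},{p2,p4,p6}} U13456={{p2,p4},{p2,p4,p5},{p2,p4,p6}} U23456={{p2,p4},{p2,p4,p5},{p2,p4,p6}}
  U123456={{p2,p4},{p2,p4,p5},{p2,p4,p6}}
C dims 6,15,20,15; δ0: rk 5, SNF 1^5; δ1: rk 10, SNF 1^10; δ2: rk 10, SNF 1^10
Ȟ^0: (6−5)−0=1 ⇒ Z
Ȟ^1: (15−10)−5=0 ⇒ 0
Ȟ^2: (20−10)−10=0 ⇒ 0
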